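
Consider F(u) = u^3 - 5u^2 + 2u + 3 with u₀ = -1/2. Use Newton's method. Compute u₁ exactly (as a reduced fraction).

F'(u) = 3u^2 - 10u + 2.
F(-1/2) = 5/8, F'(-1/2) = 31/4, so u₁ = (-1/2) - (5/8)/(31/4) = -18/31.

-18/31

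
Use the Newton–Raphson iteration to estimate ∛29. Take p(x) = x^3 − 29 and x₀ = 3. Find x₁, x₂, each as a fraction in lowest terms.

x₁ = 83/27, x₂ = 1714381/558009

p'(x) = 3x^2.
p(3) = −2, p'(3) = 27, so x₁ = 3 − (−2)/27 = 83/27.
p(83/27) = 980/19683, p'(83/27) = 6889/243, so x₂ = (83/27) − (980/19683)/(6889/243) = 1714381/558009.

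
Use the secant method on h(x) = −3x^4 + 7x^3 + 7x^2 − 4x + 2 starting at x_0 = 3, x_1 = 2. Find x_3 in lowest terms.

h(3) = −1, h(2) = 30. x_2 = 2 − 30·(2 − 3)/(30 − (−1)) = 92/31.
h(2) = 30, h(92/31) = 1878690/923521. x_3 = (92/31) − (1878690/923521)·((92/31) − 2)/((1878690/923521) − 30) = 435921/143483.

435921/143483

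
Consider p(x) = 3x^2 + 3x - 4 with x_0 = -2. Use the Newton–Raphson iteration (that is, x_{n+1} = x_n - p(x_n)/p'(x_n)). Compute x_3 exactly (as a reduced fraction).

p'(x) = 6x + 3.
p(-2) = 2, p'(-2) = -9, so x_1 = (-2) - 2/(-9) = -16/9.
p(-16/9) = 4/27, p'(-16/9) = -23/3, so x_2 = (-16/9) - (4/27)/(-23/3) = -364/207.
p(-364/207) = 16/14283, p'(-364/207) = -521/69, so x_3 = (-364/207) - (16/14283)/(-521/69) = -189628/107847.

-189628/107847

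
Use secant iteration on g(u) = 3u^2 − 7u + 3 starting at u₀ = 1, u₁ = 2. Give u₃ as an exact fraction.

12/7

g(1) = −1, g(2) = 1. u₂ = 2 − 1·(2 − 1)/(1 − (−1)) = 3/2.
g(2) = 1, g(3/2) = −3/4. u₃ = (3/2) − (−3/4)·((3/2) − 2)/((−3/4) − 1) = 12/7.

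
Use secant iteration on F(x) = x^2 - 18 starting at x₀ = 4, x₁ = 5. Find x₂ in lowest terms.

F(4) = -2, F(5) = 7. x₂ = 5 - 7·(5 - 4)/(7 - (-2)) = 38/9.

38/9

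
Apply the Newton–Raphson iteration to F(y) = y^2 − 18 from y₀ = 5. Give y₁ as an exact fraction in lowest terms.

F'(y) = 2y.
F(5) = 7, F'(5) = 10, so y₁ = 5 − 7/10 = 43/10.

43/10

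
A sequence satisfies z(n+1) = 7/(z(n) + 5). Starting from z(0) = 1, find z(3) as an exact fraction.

259/227

z(1) = 7/(1 + 5) = 7/6.
z(2) = 7/(7/6 + 5) = 42/37.
z(3) = 7/(42/37 + 5) = 259/227.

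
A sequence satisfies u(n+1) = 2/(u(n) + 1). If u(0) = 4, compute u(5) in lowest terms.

u(1) = 2/(4 + 1) = 2/5.
u(2) = 2/(2/5 + 1) = 10/7.
u(3) = 2/(10/7 + 1) = 14/17.
u(4) = 2/(14/17 + 1) = 34/31.
u(5) = 2/(34/31 + 1) = 62/65.

62/65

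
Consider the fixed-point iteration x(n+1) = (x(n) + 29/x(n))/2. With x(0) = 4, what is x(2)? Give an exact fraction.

x(1) = (4 + 29/4)/2 = 45/8.
x(2) = (45/8 + 29/(45/8))/2 = 3881/720.

3881/720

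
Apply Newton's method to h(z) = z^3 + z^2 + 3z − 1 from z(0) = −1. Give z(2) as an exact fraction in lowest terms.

h'(z) = 3z^2 + 2z + 3.
h(−1) = −4, h'(−1) = 4, so z(1) = (−1) − (−4)/4 = 0.
h(0) = −1, h'(0) = 3, so z(2) = 0 − (−1)/3 = 1/3.

1/3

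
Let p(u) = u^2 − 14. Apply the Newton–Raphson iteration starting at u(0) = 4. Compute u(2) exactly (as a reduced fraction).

449/120

p'(u) = 2u.
p(4) = 2, p'(4) = 8, so u(1) = 4 − 2/8 = 15/4.
p(15/4) = 1/16, p'(15/4) = 15/2, so u(2) = (15/4) − (1/16)/(15/2) = 449/120.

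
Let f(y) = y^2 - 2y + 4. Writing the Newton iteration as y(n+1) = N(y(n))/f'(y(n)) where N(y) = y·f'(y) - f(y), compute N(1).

-3

f'(y) = 2y - 2.
N(y) = y·f'(y) - f(y) = y·(2y - 2) - (y^2 - 2y + 4) = y^2 - 4.
N(1) = -3.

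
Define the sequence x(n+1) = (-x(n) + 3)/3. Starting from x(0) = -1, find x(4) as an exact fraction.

x(1) = (-(-1) + 3)/3 = 4/3.
x(2) = (-(4/3) + 3)/3 = 5/9.
x(3) = (-(5/9) + 3)/3 = 22/27.
x(4) = (-(22/27) + 3)/3 = 59/81.

59/81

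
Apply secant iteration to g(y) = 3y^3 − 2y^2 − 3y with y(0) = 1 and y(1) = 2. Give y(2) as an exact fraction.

g(1) = −2, g(2) = 10. y(2) = 2 − 10·(2 − 1)/(10 − (−2)) = 7/6.

7/6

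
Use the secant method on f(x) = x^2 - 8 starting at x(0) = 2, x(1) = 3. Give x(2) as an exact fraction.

14/5

f(2) = -4, f(3) = 1. x(2) = 3 - 1·(3 - 2)/(1 - (-4)) = 14/5.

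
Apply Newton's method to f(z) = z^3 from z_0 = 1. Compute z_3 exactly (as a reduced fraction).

f'(z) = 3z^2.
f(1) = 1, f'(1) = 3, so z_1 = 1 - 1/3 = 2/3.
f(2/3) = 8/27, f'(2/3) = 4/3, so z_2 = (2/3) - (8/27)/(4/3) = 4/9.
f(4/9) = 64/729, f'(4/9) = 16/27, so z_3 = (4/9) - (64/729)/(16/27) = 8/27.

8/27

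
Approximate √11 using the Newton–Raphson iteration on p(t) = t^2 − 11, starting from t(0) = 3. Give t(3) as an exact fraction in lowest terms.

79201/23880

p'(t) = 2t.
p(3) = −2, p'(3) = 6, so t(1) = 3 − (−2)/6 = 10/3.
p(10/3) = 1/9, p'(10/3) = 20/3, so t(2) = (10/3) − (1/9)/(20/3) = 199/60.
p(199/60) = 1/3600, p'(199/60) = 199/30, so t(3) = (199/60) − (1/3600)/(199/30) = 79201/23880.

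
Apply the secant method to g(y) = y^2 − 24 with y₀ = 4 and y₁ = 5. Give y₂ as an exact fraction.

44/9

g(4) = −8, g(5) = 1. y₂ = 5 − 1·(5 − 4)/(1 − (−8)) = 44/9.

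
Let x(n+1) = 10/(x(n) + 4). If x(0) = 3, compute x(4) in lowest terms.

x(1) = 10/(3 + 4) = 10/7.
x(2) = 10/(10/7 + 4) = 35/19.
x(3) = 10/(35/19 + 4) = 190/111.
x(4) = 10/(190/111 + 4) = 555/317.

555/317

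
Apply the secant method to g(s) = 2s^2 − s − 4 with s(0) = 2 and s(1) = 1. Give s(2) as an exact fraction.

8/5

g(2) = 2, g(1) = −3. s(2) = 1 − (−3)·(1 − 2)/((−3) − 2) = 8/5.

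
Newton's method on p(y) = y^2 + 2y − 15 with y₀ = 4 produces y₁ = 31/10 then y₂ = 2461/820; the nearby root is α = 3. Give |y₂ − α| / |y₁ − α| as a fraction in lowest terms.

1/82

y₁ − α = 31/10 − 3 = 1/10, so |y₁ − α| = 1/10.
y₂ − α = 2461/820 − 3 = 1/820, so |y₂ − α| = 1/820.
Ratio = (1/820) / (1/10) = 1/82.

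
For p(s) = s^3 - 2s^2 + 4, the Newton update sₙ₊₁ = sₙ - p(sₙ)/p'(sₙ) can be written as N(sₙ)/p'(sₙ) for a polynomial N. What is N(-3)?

p'(s) = 3s^2 - 4s.
N(s) = s·p'(s) - p(s) = s·(3s^2 - 4s) - (s^3 - 2s^2 + 4) = 2s^3 - 2s^2 - 4.
N(-3) = -76.

-76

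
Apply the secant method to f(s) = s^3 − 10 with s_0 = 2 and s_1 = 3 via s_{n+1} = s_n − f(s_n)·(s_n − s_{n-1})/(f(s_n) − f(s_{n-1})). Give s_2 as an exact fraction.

40/19

f(2) = −2, f(3) = 17. s_2 = 3 − 17·(3 − 2)/(17 − (−2)) = 40/19.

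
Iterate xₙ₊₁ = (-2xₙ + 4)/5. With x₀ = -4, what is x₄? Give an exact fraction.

284/625

x₁ = (-2·(-4) + 4)/5 = 12/5.
x₂ = (-2·(12/5) + 4)/5 = -4/25.
x₃ = (-2·(-4/25) + 4)/5 = 108/125.
x₄ = (-2·(108/125) + 4)/5 = 284/625.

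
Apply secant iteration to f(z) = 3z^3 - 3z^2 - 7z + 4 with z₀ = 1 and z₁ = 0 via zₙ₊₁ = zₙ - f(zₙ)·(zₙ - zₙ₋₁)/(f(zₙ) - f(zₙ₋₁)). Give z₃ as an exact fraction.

196/379

f(1) = -3, f(0) = 4. z₂ = 0 - 4·(0 - 1)/(4 - (-3)) = 4/7.
f(0) = 4, f(4/7) = -144/343. z₃ = (4/7) - (-144/343)·((4/7) - 0)/((-144/343) - 4) = 196/379.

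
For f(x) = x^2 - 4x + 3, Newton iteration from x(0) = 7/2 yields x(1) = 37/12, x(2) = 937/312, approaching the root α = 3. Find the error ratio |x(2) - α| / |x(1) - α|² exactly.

x(1) - α = 37/12 - 3 = 1/12, so |x(1) - α| = 1/12.
x(2) - α = 937/312 - 3 = 1/312, so |x(2) - α| = 1/312.
|x(1) - α|² = 1/144.
Ratio = (1/312) / (1/144) = 6/13.

6/13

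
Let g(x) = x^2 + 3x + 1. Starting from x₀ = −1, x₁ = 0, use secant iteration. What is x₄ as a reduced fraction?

g(−1) = −1, g(0) = 1. x₂ = 0 − 1·(0 − (−1))/(1 − (−1)) = −1/2.
g(0) = 1, g(−1/2) = −1/4. x₃ = (−1/2) − (−1/4)·((−1/2) − 0)/((−1/4) − 1) = −2/5.
g(−1/2) = −1/4, g(−2/5) = −1/25. x₄ = (−2/5) − (−1/25)·((−2/5) − (−1/2))/((−1/25) − (−1/4)) = −8/21.

−8/21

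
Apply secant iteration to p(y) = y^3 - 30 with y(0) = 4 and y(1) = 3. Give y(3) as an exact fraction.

39340/12657

p(4) = 34, p(3) = -3. y(2) = 3 - (-3)·(3 - 4)/((-3) - 34) = 114/37.
p(3) = -3, p(114/37) = -38046/50653. y(3) = (114/37) - (-38046/50653)·((114/37) - 3)/((-38046/50653) - (-3)) = 39340/12657.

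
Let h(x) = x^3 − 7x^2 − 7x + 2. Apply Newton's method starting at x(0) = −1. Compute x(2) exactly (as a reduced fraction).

−6566/6015

h'(x) = 3x^2 − 14x − 7.
h(−1) = 1, h'(−1) = 10, so x(1) = (−1) − 1/10 = −11/10.
h(−11/10) = −101/1000, h'(−11/10) = 1203/100, so x(2) = (−11/10) − (−101/1000)/(1203/100) = −6566/6015.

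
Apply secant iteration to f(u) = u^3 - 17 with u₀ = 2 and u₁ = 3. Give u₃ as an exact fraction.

20801/8137

f(2) = -9, f(3) = 10. u₂ = 3 - 10·(3 - 2)/(10 - (-9)) = 47/19.
f(3) = 10, f(47/19) = -12780/6859. u₃ = (47/19) - (-12780/6859)·((47/19) - 3)/((-12780/6859) - 10) = 20801/8137.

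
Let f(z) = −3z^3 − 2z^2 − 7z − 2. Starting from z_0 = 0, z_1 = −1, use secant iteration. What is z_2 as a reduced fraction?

−1/4

f(0) = −2, f(−1) = 6. z_2 = (−1) − 6·((−1) − 0)/(6 − (−2)) = −1/4.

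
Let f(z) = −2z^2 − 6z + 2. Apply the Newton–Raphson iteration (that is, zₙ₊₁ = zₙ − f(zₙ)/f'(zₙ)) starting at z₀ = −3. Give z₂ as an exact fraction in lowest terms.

−109/33

f'(z) = −4z − 6.
f(−3) = 2, f'(−3) = 6, so z₁ = (−3) − 2/6 = −10/3.
f(−10/3) = −2/9, f'(−10/3) = 22/3, so z₂ = (−10/3) − (−2/9)/(22/3) = −109/33.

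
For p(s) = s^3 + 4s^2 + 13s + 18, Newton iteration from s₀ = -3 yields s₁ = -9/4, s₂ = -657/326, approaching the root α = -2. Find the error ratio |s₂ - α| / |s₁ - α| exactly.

10/163

s₁ - α = -9/4 - (-2) = -9/4 + 2 = -1/4, so |s₁ - α| = 1/4.
s₂ - α = -657/326 - (-2) = -657/326 + 2 = -5/326, so |s₂ - α| = 5/326.
Ratio = (5/326) / (1/4) = 10/163.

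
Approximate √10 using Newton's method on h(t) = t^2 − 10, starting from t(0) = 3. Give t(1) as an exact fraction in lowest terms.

19/6

h'(t) = 2t.
h(3) = −1, h'(3) = 6, so t(1) = 3 − (−1)/6 = 19/6.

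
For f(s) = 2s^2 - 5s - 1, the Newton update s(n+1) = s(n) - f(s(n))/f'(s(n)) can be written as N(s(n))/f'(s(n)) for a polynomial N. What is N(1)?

3

f'(s) = 4s - 5.
N(s) = s·f'(s) - f(s) = s·(4s - 5) - (2s^2 - 5s - 1) = 2s^2 + 1.
N(1) = 3.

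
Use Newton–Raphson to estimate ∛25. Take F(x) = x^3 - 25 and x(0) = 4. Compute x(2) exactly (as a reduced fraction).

F'(x) = 3x^2.
F(4) = 39, F'(4) = 48, so x(1) = 4 - 39/48 = 51/16.
F(51/16) = 30251/4096, F'(51/16) = 7803/256, so x(2) = (51/16) - (30251/4096)/(7803/256) = 183851/62424.

183851/62424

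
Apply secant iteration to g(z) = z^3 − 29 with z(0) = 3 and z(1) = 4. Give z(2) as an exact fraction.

113/37

g(3) = −2, g(4) = 35. z(2) = 4 − 35·(4 − 3)/(35 − (−2)) = 113/37.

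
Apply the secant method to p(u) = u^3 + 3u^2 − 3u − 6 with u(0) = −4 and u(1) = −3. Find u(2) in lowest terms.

−42/13

p(−4) = −10, p(−3) = 3. u(2) = (−3) − 3·((−3) − (−4))/(3 − (−10)) = −42/13.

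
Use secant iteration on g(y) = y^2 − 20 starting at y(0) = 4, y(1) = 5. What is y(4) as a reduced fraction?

1525/341

g(4) = −4, g(5) = 5. y(2) = 5 − 5·(5 − 4)/(5 − (−4)) = 40/9.
g(5) = 5, g(40/9) = −20/81. y(3) = (40/9) − (−20/81)·((40/9) − 5)/((−20/81) − 5) = 76/17.
g(40/9) = −20/81, g(76/17) = −4/289. y(4) = (76/17) − (−4/289)·((76/17) − (40/9))/((−4/289) − (−20/81)) = 1525/341.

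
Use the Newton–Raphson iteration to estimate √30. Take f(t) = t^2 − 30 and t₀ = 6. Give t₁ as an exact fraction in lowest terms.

11/2

f'(t) = 2t.
f(6) = 6, f'(6) = 12, so t₁ = 6 − 6/12 = 11/2.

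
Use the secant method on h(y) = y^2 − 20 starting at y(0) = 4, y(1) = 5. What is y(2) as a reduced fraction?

h(4) = −4, h(5) = 5. y(2) = 5 − 5·(5 − 4)/(5 − (−4)) = 40/9.

40/9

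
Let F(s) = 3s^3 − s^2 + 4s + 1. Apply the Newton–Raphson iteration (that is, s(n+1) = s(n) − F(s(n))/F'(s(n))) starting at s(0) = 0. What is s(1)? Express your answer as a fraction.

−1/4

F'(s) = 9s^2 − 2s + 4.
F(0) = 1, F'(0) = 4, so s(1) = 0 − 1/4 = −1/4.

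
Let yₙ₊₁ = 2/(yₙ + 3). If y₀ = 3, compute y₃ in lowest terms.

y₁ = 2/(3 + 3) = 1/3.
y₂ = 2/(1/3 + 3) = 3/5.
y₃ = 2/(3/5 + 3) = 5/9.

5/9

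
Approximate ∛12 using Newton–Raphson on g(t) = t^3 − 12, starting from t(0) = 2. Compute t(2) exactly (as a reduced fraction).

g'(t) = 3t^2.
g(2) = −4, g'(2) = 12, so t(1) = 2 − (−4)/12 = 7/3.
g(7/3) = 19/27, g'(7/3) = 49/3, so t(2) = (7/3) − (19/27)/(49/3) = 1010/441.

1010/441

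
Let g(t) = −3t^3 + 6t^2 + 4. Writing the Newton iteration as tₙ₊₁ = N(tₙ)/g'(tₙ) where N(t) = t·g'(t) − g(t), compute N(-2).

g'(t) = −9t^2 + 12t.
N(t) = t·g'(t) − g(t) = t·(−9t^2 + 12t) − (−3t^3 + 6t^2 + 4) = −6t^3 + 6t^2 − 4.
N(-2) = 68.

68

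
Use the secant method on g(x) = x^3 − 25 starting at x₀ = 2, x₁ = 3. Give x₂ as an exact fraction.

g(2) = −17, g(3) = 2. x₂ = 3 − 2·(3 − 2)/(2 − (−17)) = 55/19.

55/19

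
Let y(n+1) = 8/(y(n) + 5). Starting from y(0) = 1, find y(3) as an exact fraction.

y(1) = 8/(1 + 5) = 4/3.
y(2) = 8/(4/3 + 5) = 24/19.
y(3) = 8/(24/19 + 5) = 152/119.

152/119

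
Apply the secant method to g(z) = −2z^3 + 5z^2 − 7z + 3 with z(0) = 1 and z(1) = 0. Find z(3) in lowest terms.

g(1) = −1, g(0) = 3. z(2) = 0 − 3·(0 − 1)/(3 − (−1)) = 3/4.
g(0) = 3, g(3/4) = −9/32. z(3) = (3/4) − (−9/32)·((3/4) − 0)/((−9/32) − 3) = 24/35.

24/35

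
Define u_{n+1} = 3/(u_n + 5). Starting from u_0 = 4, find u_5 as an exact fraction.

1479/2732

u_1 = 3/(4 + 5) = 1/3.
u_2 = 3/(1/3 + 5) = 9/16.
u_3 = 3/(9/16 + 5) = 48/89.
u_4 = 3/(48/89 + 5) = 267/493.
u_5 = 3/(267/493 + 5) = 1479/2732.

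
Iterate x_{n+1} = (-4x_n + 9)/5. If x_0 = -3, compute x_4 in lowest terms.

x_1 = (-4·(-3) + 9)/5 = 21/5.
x_2 = (-4·(21/5) + 9)/5 = -39/25.
x_3 = (-4·(-39/25) + 9)/5 = 381/125.
x_4 = (-4·(381/125) + 9)/5 = -399/625.

-399/625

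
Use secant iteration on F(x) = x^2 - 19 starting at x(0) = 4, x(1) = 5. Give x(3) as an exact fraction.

F(4) = -3, F(5) = 6. x(2) = 5 - 6·(5 - 4)/(6 - (-3)) = 13/3.
F(5) = 6, F(13/3) = -2/9. x(3) = (13/3) - (-2/9)·((13/3) - 5)/((-2/9) - 6) = 61/14.

61/14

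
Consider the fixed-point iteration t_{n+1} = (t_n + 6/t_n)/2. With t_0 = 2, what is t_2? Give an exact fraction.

t_1 = (2 + 6/2)/2 = 5/2.
t_2 = (5/2 + 6/(5/2))/2 = 49/20.

49/20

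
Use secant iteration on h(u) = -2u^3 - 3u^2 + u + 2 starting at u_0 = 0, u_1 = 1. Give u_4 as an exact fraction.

193/239

h(0) = 2, h(1) = -2. u_2 = 1 - (-2)·(1 - 0)/((-2) - 2) = 1/2.
h(1) = -2, h(1/2) = 3/2. u_3 = (1/2) - (3/2)·((1/2) - 1)/((3/2) - (-2)) = 5/7.
h(1/2) = 3/2, h(5/7) = 156/343. u_4 = (5/7) - (156/343)·((5/7) - (1/2))/((156/343) - (3/2)) = 193/239.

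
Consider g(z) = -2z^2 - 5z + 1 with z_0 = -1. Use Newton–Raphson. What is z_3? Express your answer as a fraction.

g'(z) = -4z - 5.
g(-1) = 4, g'(-1) = -1, so z_1 = (-1) - 4/(-1) = 3.
g(3) = -32, g'(3) = -17, so z_2 = 3 - (-32)/(-17) = 19/17.
g(19/17) = -2048/289, g'(19/17) = -161/17, so z_3 = (19/17) - (-2048/289)/(-161/17) = 1011/2737.

1011/2737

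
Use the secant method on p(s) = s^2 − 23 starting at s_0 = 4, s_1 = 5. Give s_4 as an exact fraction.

18181/3791

p(4) = −7, p(5) = 2. s_2 = 5 − 2·(5 − 4)/(2 − (−7)) = 43/9.
p(5) = 2, p(43/9) = −14/81. s_3 = (43/9) − (−14/81)·((43/9) − 5)/((−14/81) − 2) = 211/44.
p(43/9) = −14/81, p(211/44) = −7/1936. s_4 = (211/44) − (−7/1936)·((211/44) − (43/9))/((−7/1936) − (−14/81)) = 18181/3791.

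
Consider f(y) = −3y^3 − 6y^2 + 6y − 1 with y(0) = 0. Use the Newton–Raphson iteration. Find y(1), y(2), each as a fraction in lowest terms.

y(1) = 1/6, y(2) = 29/135

f'(y) = −9y^2 − 12y + 6.
f(0) = −1, f'(0) = 6, so y(1) = 0 − (−1)/6 = 1/6.
f(1/6) = −13/72, f'(1/6) = 15/4, so y(2) = (1/6) − (−13/72)/(15/4) = 29/135.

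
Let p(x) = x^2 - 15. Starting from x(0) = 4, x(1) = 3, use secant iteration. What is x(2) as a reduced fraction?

p(4) = 1, p(3) = -6. x(2) = 3 - (-6)·(3 - 4)/((-6) - 1) = 27/7.

27/7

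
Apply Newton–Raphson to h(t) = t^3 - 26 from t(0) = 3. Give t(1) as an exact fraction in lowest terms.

h'(t) = 3t^2.
h(3) = 1, h'(3) = 27, so t(1) = 3 - 1/27 = 80/27.

80/27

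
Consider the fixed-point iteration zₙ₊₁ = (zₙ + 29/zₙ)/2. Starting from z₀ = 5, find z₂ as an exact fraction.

727/135

z₁ = (5 + 29/5)/2 = 27/5.
z₂ = (27/5 + 29/(27/5))/2 = 727/135.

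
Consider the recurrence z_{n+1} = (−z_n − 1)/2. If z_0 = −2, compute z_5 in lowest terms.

−9/32

z_1 = (−(−2) − 1)/2 = 1/2.
z_2 = (−(1/2) − 1)/2 = −3/4.
z_3 = (−(−3/4) − 1)/2 = −1/8.
z_4 = (−(−1/8) − 1)/2 = −7/16.
z_5 = (−(−7/16) − 1)/2 = −9/32.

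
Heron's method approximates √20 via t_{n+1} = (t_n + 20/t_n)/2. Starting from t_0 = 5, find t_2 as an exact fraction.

t_1 = (5 + 20/5)/2 = 9/2.
t_2 = (9/2 + 20/(9/2))/2 = 161/36.

161/36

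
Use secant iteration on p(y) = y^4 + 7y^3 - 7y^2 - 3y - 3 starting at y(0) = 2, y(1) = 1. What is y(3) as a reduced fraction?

p(2) = 35, p(1) = -5. y(2) = 1 - (-5)·(1 - 2)/((-5) - 35) = 9/8.
p(1) = -5, p(9/8) = -15015/4096. y(3) = (9/8) - (-15015/4096)·((9/8) - 1)/((-15015/4096) - (-5)) = 1605/1093.

1605/1093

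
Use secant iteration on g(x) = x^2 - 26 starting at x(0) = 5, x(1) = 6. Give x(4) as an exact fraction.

34862/6837

g(5) = -1, g(6) = 10. x(2) = 6 - 10·(6 - 5)/(10 - (-1)) = 56/11.
g(6) = 10, g(56/11) = -10/121. x(3) = (56/11) - (-10/121)·((56/11) - 6)/((-10/121) - 10) = 311/61.
g(56/11) = -10/121, g(311/61) = -25/3721. x(4) = (311/61) - (-25/3721)·((311/61) - (56/11))/((-25/3721) - (-10/121)) = 34862/6837.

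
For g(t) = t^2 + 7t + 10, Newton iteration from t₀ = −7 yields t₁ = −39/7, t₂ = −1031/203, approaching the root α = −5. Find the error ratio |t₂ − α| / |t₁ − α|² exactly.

t₁ − α = −39/7 − (−5) = −39/7 + 5 = −4/7, so |t₁ − α| = 4/7.
t₂ − α = −1031/203 − (−5) = −1031/203 + 5 = −16/203, so |t₂ − α| = 16/203.
|t₁ − α|² = 16/49.
Ratio = (16/203) / (16/49) = 7/29.

7/29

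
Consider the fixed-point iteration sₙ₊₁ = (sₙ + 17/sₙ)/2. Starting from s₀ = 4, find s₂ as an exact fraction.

s₁ = (4 + 17/4)/2 = 33/8.
s₂ = (33/8 + 17/(33/8))/2 = 2177/528.

2177/528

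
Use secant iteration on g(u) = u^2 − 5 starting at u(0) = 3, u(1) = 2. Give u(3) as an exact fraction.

g(3) = 4, g(2) = −1. u(2) = 2 − (−1)·(2 − 3)/((−1) − 4) = 11/5.
g(2) = −1, g(11/5) = −4/25. u(3) = (11/5) − (−4/25)·((11/5) − 2)/((−4/25) − (−1)) = 47/21.

47/21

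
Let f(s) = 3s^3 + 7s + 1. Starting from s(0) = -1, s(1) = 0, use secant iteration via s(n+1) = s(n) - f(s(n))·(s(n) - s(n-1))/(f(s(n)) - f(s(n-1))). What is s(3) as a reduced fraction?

f(-1) = -9, f(0) = 1. s(2) = 0 - 1·(0 - (-1))/(1 - (-9)) = -1/10.
f(0) = 1, f(-1/10) = 297/1000. s(3) = (-1/10) - (297/1000)·((-1/10) - 0)/((297/1000) - 1) = -100/703.

-100/703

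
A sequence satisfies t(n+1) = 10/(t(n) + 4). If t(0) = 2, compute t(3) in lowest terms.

85/49

t(1) = 10/(2 + 4) = 5/3.
t(2) = 10/(5/3 + 4) = 30/17.
t(3) = 10/(30/17 + 4) = 85/49.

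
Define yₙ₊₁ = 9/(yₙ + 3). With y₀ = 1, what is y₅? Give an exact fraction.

54/29

y₁ = 9/(1 + 3) = 9/4.
y₂ = 9/(9/4 + 3) = 12/7.
y₃ = 9/(12/7 + 3) = 21/11.
y₄ = 9/(21/11 + 3) = 11/6.
y₅ = 9/(11/6 + 3) = 54/29.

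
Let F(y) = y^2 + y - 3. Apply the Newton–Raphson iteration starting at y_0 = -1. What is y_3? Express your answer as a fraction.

F'(y) = 2y + 1.
F(-1) = -3, F'(-1) = -1, so y_1 = (-1) - (-3)/(-1) = -4.
F(-4) = 9, F'(-4) = -7, so y_2 = (-4) - 9/(-7) = -19/7.
F(-19/7) = 81/49, F'(-19/7) = -31/7, so y_3 = (-19/7) - (81/49)/(-31/7) = -508/217.

-508/217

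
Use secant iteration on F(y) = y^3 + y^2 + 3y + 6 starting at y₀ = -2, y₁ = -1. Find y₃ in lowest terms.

F(-2) = -4, F(-1) = 3. y₂ = (-1) - 3·((-1) - (-2))/(3 - (-4)) = -10/7.
F(-1) = 3, F(-10/7) = 288/343. y₃ = (-10/7) - (288/343)·((-10/7) - (-1))/((288/343) - 3) = -394/247.

-394/247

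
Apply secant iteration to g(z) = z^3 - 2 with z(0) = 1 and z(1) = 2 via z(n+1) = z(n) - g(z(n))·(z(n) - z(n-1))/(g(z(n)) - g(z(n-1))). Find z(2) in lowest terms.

g(1) = -1, g(2) = 6. z(2) = 2 - 6·(2 - 1)/(6 - (-1)) = 8/7.

8/7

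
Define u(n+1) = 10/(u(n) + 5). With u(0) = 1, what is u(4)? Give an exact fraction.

26/17

u(1) = 10/(1 + 5) = 5/3.
u(2) = 10/(5/3 + 5) = 3/2.
u(3) = 10/(3/2 + 5) = 20/13.
u(4) = 10/(20/13 + 5) = 26/17.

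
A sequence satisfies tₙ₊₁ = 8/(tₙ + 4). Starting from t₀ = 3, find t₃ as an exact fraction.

t₁ = 8/(3 + 4) = 8/7.
t₂ = 8/(8/7 + 4) = 14/9.
t₃ = 8/(14/9 + 4) = 36/25.

36/25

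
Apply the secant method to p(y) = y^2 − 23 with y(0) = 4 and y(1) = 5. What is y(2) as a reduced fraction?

p(4) = −7, p(5) = 2. y(2) = 5 − 2·(5 − 4)/(2 − (−7)) = 43/9.

43/9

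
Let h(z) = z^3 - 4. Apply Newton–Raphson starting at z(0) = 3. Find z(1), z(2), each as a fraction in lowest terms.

z(1) = 58/27, z(2) = 117239/68121

h'(z) = 3z^2.
h(3) = 23, h'(3) = 27, so z(1) = 3 - 23/27 = 58/27.
h(58/27) = 116380/19683, h'(58/27) = 3364/243, so z(2) = (58/27) - (116380/19683)/(3364/243) = 117239/68121.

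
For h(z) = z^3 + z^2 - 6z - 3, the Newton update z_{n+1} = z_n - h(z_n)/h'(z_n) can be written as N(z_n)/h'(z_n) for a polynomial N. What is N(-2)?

-9

h'(z) = 3z^2 + 2z - 6.
N(z) = z·h'(z) - h(z) = z·(3z^2 + 2z - 6) - (z^3 + z^2 - 6z - 3) = 2z^3 + z^2 + 3.
N(-2) = -9.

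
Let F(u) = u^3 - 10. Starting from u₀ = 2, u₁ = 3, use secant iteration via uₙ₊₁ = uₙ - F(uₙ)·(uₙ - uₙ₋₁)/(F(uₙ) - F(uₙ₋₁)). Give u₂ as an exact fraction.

40/19

F(2) = -2, F(3) = 17. u₂ = 3 - 17·(3 - 2)/(17 - (-2)) = 40/19.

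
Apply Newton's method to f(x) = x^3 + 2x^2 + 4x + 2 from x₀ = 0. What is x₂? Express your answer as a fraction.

-7/11

f'(x) = 3x^2 + 4x + 4.
f(0) = 2, f'(0) = 4, so x₁ = 0 - 2/4 = -1/2.
f(-1/2) = 3/8, f'(-1/2) = 11/4, so x₂ = (-1/2) - (3/8)/(11/4) = -7/11.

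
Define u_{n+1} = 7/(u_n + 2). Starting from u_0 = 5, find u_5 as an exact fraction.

u_1 = 7/(5 + 2) = 1.
u_2 = 7/(1 + 2) = 7/3.
u_3 = 7/(7/3 + 2) = 21/13.
u_4 = 7/(21/13 + 2) = 91/47.
u_5 = 7/(91/47 + 2) = 329/185.

329/185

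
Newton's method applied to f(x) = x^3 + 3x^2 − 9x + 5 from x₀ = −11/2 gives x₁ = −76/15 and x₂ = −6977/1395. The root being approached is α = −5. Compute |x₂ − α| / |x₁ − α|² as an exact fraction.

10/31

x₁ − α = −76/15 − (−5) = −76/15 + 5 = −1/15, so |x₁ − α| = 1/15.
x₂ − α = −6977/1395 − (−5) = −6977/1395 + 5 = −2/1395, so |x₂ − α| = 2/1395.
|x₁ − α|² = 1/225.
Ratio = (2/1395) / (1/225) = 10/31.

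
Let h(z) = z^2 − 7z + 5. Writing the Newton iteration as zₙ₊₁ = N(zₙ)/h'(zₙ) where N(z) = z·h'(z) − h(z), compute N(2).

−1

h'(z) = 2z − 7.
N(z) = z·h'(z) − h(z) = z·(2z − 7) − (z^2 − 7z + 5) = z^2 − 5.
N(2) = −1.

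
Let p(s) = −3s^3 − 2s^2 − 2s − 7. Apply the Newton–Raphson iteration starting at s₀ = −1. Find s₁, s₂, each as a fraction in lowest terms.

s₁ = −11/7, s₂ = −8693/6153

p'(s) = −9s^2 − 4s − 2.
p(−1) = −4, p'(−1) = −7, so s₁ = (−1) − (−4)/(−7) = −11/7.
p(−11/7) = 976/343, p'(−11/7) = −879/49, so s₂ = (−11/7) − (976/343)/(−879/49) = −8693/6153.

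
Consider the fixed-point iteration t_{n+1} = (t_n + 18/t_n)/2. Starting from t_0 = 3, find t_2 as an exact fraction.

17/4

t_1 = (3 + 18/3)/2 = 9/2.
t_2 = (9/2 + 18/(9/2))/2 = 17/4.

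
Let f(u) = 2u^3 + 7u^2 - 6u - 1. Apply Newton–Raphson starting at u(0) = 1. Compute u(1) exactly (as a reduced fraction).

f'(u) = 6u^2 + 14u - 6.
f(1) = 2, f'(1) = 14, so u(1) = 1 - 2/14 = 6/7.

6/7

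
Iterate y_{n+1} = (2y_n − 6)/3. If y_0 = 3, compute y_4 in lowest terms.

y_1 = (2·3 − 6)/3 = 0.
y_2 = (2·0 − 6)/3 = −2.
y_3 = (2·(−2) − 6)/3 = −10/3.
y_4 = (2·(−10/3) − 6)/3 = −38/9.

−38/9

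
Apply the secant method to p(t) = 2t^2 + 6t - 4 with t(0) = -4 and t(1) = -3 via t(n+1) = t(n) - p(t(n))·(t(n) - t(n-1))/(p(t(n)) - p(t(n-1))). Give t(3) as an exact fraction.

p(-4) = 4, p(-3) = -4. t(2) = (-3) - (-4)·((-3) - (-4))/((-4) - 4) = -7/2.
p(-3) = -4, p(-7/2) = -1/2. t(3) = (-7/2) - (-1/2)·((-7/2) - (-3))/((-1/2) - (-4)) = -25/7.

-25/7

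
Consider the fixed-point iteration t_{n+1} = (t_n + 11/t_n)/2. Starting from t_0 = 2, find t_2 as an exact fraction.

401/120

t_1 = (2 + 11/2)/2 = 15/4.
t_2 = (15/4 + 11/(15/4))/2 = 401/120.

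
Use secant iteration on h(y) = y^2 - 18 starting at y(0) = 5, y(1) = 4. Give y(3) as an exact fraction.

h(5) = 7, h(4) = -2. y(2) = 4 - (-2)·(4 - 5)/((-2) - 7) = 38/9.
h(4) = -2, h(38/9) = -14/81. y(3) = (38/9) - (-14/81)·((38/9) - 4)/((-14/81) - (-2)) = 157/37.

157/37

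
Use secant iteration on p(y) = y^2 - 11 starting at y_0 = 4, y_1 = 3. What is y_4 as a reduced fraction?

p(4) = 5, p(3) = -2. y_2 = 3 - (-2)·(3 - 4)/((-2) - 5) = 23/7.
p(3) = -2, p(23/7) = -10/49. y_3 = (23/7) - (-10/49)·((23/7) - 3)/((-10/49) - (-2)) = 73/22.
p(23/7) = -10/49, p(73/22) = 5/484. y_4 = (73/22) - (5/484)·((73/22) - (23/7))/((5/484) - (-10/49)) = 3373/1017.

3373/1017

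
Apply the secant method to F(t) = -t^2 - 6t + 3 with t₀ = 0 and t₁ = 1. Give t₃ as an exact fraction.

F(0) = 3, F(1) = -4. t₂ = 1 - (-4)·(1 - 0)/((-4) - 3) = 3/7.
F(1) = -4, F(3/7) = 12/49. t₃ = (3/7) - (12/49)·((3/7) - 1)/((12/49) - (-4)) = 6/13.

6/13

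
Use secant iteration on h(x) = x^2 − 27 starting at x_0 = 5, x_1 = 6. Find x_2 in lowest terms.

57/11

h(5) = −2, h(6) = 9. x_2 = 6 − 9·(6 − 5)/(9 − (−2)) = 57/11.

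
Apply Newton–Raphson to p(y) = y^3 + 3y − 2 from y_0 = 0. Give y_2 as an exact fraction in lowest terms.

p'(y) = 3y^2 + 3.
p(0) = −2, p'(0) = 3, so y_1 = 0 − (−2)/3 = 2/3.
p(2/3) = 8/27, p'(2/3) = 13/3, so y_2 = (2/3) − (8/27)/(13/3) = 70/117.

70/117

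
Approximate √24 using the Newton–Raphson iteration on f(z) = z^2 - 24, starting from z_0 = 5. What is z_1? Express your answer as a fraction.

49/10

f'(z) = 2z.
f(5) = 1, f'(5) = 10, so z_1 = 5 - 1/10 = 49/10.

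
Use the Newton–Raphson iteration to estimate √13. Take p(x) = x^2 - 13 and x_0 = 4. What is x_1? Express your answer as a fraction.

29/8

p'(x) = 2x.
p(4) = 3, p'(4) = 8, so x_1 = 4 - 3/8 = 29/8.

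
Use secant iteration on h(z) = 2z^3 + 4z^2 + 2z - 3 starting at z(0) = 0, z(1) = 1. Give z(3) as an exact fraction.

177/337

h(0) = -3, h(1) = 5. z(2) = 1 - 5·(1 - 0)/(5 - (-3)) = 3/8.
h(1) = 5, h(3/8) = -405/256. z(3) = (3/8) - (-405/256)·((3/8) - 1)/((-405/256) - 5) = 177/337.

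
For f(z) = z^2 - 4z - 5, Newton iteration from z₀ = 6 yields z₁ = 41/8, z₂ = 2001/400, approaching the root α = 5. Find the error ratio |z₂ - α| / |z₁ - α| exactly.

1/50

z₁ - α = 41/8 - 5 = 1/8, so |z₁ - α| = 1/8.
z₂ - α = 2001/400 - 5 = 1/400, so |z₂ - α| = 1/400.
Ratio = (1/400) / (1/8) = 1/50.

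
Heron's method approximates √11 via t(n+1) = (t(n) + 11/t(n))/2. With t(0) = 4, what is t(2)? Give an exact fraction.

1433/432

t(1) = (4 + 11/4)/2 = 27/8.
t(2) = (27/8 + 11/(27/8))/2 = 1433/432.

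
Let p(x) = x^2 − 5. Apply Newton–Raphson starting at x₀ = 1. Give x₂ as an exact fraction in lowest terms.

p'(x) = 2x.
p(1) = −4, p'(1) = 2, so x₁ = 1 − (−4)/2 = 3.
p(3) = 4, p'(3) = 6, so x₂ = 3 − 4/6 = 7/3.

7/3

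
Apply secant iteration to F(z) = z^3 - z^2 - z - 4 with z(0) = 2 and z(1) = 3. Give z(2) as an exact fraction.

28/13

F(2) = -2, F(3) = 11. z(2) = 3 - 11·(3 - 2)/(11 - (-2)) = 28/13.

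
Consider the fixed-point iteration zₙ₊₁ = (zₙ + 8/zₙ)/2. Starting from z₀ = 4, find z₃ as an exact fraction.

577/204

z₁ = (4 + 8/4)/2 = 3.
z₂ = (3 + 8/3)/2 = 17/6.
z₃ = (17/6 + 8/(17/6))/2 = 577/204.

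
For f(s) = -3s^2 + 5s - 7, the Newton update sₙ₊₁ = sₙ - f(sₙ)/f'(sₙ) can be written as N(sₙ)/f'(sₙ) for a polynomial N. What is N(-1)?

4

f'(s) = -6s + 5.
N(s) = s·f'(s) - f(s) = s·(-6s + 5) - (-3s^2 + 5s - 7) = -3s^2 + 7.
N(-1) = 4.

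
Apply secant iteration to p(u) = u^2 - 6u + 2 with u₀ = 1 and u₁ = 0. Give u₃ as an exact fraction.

p(1) = -3, p(0) = 2. u₂ = 0 - 2·(0 - 1)/(2 - (-3)) = 2/5.
p(0) = 2, p(2/5) = -6/25. u₃ = (2/5) - (-6/25)·((2/5) - 0)/((-6/25) - 2) = 5/14.

5/14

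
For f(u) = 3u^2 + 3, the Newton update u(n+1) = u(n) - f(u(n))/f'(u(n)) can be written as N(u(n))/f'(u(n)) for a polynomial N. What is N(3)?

f'(u) = 6u.
N(u) = u·f'(u) - f(u) = u·(6u) - (3u^2 + 3) = 3u^2 - 3.
N(3) = 24.

24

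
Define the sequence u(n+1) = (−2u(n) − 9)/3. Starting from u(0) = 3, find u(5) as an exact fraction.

u(1) = (−2·3 − 9)/3 = −5.
u(2) = (−2·(−5) − 9)/3 = 1/3.
u(3) = (−2·(1/3) − 9)/3 = −29/9.
u(4) = (−2·(−29/9) − 9)/3 = −23/27.
u(5) = (−2·(−23/27) − 9)/3 = −197/81.

−197/81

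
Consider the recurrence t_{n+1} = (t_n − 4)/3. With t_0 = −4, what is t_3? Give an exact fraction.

t_1 = ((−4) − 4)/3 = −8/3.
t_2 = ((−8/3) − 4)/3 = −20/9.
t_3 = ((−20/9) − 4)/3 = −56/27.

−56/27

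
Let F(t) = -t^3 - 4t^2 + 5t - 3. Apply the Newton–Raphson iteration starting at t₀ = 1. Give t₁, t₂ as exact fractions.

F'(t) = -3t^2 - 8t + 5.
F(1) = -3, F'(1) = -6, so t₁ = 1 - (-3)/(-6) = 1/2.
F(1/2) = -13/8, F'(1/2) = 1/4, so t₂ = (1/2) - (-13/8)/(1/4) = 7.

t₁ = 1/2, t₂ = 7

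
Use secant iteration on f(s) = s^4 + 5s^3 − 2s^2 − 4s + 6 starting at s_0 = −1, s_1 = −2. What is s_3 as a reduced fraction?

−19957/15968

f(−1) = 4, f(−2) = −18. s_2 = (−2) − (−18)·((−2) − (−1))/((−18) − 4) = −13/11.
f(−2) = −18, f(−13/11) = 23886/14641. s_3 = (−13/11) − (23886/14641)·((−13/11) − (−2))/((23886/14641) − (−18)) = −19957/15968.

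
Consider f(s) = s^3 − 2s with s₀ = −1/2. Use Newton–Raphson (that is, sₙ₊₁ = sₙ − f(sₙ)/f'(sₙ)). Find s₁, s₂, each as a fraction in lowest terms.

s₁ = 1/5, s₂ = −2/235

f'(s) = 3s^2 − 2.
f(−1/2) = 7/8, f'(−1/2) = −5/4, so s₁ = (−1/2) − (7/8)/(−5/4) = 1/5.
f(1/5) = −49/125, f'(1/5) = −47/25, so s₂ = (1/5) − (−49/125)/(−47/25) = −2/235.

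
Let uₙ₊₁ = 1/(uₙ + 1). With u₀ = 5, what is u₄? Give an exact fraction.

13/20

u₁ = 1/(5 + 1) = 1/6.
u₂ = 1/(1/6 + 1) = 6/7.
u₃ = 1/(6/7 + 1) = 7/13.
u₄ = 1/(7/13 + 1) = 13/20.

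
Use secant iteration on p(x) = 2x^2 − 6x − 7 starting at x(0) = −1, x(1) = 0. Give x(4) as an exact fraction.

p(−1) = 1, p(0) = −7. x(2) = 0 − (−7)·(0 − (−1))/((−7) − 1) = −7/8.
p(0) = −7, p(−7/8) = −7/32. x(3) = (−7/8) − (−7/32)·((−7/8) − 0)/((−7/32) − (−7)) = −28/31.
p(−7/8) = −7/32, p(−28/31) = 49/961. x(4) = (−28/31) − (49/961)·((−28/31) − (−7/8))/((49/961) − (−7/32)) = −1064/1185.

−1064/1185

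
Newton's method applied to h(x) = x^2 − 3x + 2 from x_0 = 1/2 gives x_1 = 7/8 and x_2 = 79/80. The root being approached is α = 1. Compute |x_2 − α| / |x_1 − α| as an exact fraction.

x_1 − α = 7/8 − 1 = −1/8, so |x_1 − α| = 1/8.
x_2 − α = 79/80 − 1 = −1/80, so |x_2 − α| = 1/80.
Ratio = (1/80) / (1/8) = 1/10.

1/10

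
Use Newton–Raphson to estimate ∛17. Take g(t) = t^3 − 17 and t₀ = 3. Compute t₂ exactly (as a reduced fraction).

g'(t) = 3t^2.
g(3) = 10, g'(3) = 27, so t₁ = 3 − 10/27 = 71/27.
g(71/27) = 23300/19683, g'(71/27) = 5041/243, so t₂ = (71/27) − (23300/19683)/(5041/243) = 1050433/408321.

1050433/408321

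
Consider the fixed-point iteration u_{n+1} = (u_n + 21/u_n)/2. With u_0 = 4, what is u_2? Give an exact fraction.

u_1 = (4 + 21/4)/2 = 37/8.
u_2 = (37/8 + 21/(37/8))/2 = 2713/592.

2713/592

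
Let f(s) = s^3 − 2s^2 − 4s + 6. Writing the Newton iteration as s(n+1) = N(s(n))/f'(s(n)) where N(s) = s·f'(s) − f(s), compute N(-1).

−10

f'(s) = 3s^2 − 4s − 4.
N(s) = s·f'(s) − f(s) = s·(3s^2 − 4s − 4) − (s^3 − 2s^2 − 4s + 6) = 2s^3 − 2s^2 − 6.
N(-1) = −10.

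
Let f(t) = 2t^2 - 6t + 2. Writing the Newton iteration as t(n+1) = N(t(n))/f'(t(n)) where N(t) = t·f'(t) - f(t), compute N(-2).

6

f'(t) = 4t - 6.
N(t) = t·f'(t) - f(t) = t·(4t - 6) - (2t^2 - 6t + 2) = 2t^2 - 2.
N(-2) = 6.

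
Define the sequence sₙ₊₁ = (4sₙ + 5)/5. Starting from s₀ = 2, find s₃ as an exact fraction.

433/125

s₁ = (4·2 + 5)/5 = 13/5.
s₂ = (4·(13/5) + 5)/5 = 77/25.
s₃ = (4·(77/25) + 5)/5 = 433/125.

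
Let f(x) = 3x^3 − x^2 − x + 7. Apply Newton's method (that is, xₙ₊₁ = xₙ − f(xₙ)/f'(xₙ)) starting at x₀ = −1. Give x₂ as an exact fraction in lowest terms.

−1589/1215

f'(x) = 9x^2 − 2x − 1.
f(−1) = 4, f'(−1) = 10, so x₁ = (−1) − 4/10 = −7/5.
f(−7/5) = −224/125, f'(−7/5) = 486/25, so x₂ = (−7/5) − (−224/125)/(486/25) = −1589/1215.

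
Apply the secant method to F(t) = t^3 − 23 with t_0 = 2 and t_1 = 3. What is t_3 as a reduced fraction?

25793/9079

F(2) = −15, F(3) = 4. t_2 = 3 − 4·(3 − 2)/(4 − (−15)) = 53/19.
F(3) = 4, F(53/19) = −8880/6859. t_3 = (53/19) − (−8880/6859)·((53/19) − 3)/((−8880/6859) − 4) = 25793/9079.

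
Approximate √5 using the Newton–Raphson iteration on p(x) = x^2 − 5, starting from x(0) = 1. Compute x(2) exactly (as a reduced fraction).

p'(x) = 2x.
p(1) = −4, p'(1) = 2, so x(1) = 1 − (−4)/2 = 3.
p(3) = 4, p'(3) = 6, so x(2) = 3 − 4/6 = 7/3.

7/3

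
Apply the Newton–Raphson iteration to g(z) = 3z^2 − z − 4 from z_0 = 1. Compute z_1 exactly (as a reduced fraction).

7/5

g'(z) = 6z − 1.
g(1) = −2, g'(1) = 5, so z_1 = 1 − (−2)/5 = 7/5.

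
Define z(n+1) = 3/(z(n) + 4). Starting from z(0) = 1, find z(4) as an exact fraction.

321/497

z(1) = 3/(1 + 4) = 3/5.
z(2) = 3/(3/5 + 4) = 15/23.
z(3) = 3/(15/23 + 4) = 69/107.
z(4) = 3/(69/107 + 4) = 321/497.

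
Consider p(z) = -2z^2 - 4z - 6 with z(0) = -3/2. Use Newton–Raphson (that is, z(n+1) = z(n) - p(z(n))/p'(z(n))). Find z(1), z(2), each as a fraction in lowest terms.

p'(z) = -4z - 4.
p(-3/2) = -9/2, p'(-3/2) = 2, so z(1) = (-3/2) - (-9/2)/2 = 3/4.
p(3/4) = -81/8, p'(3/4) = -7, so z(2) = (3/4) - (-81/8)/(-7) = -39/56.

z(1) = 3/4, z(2) = -39/56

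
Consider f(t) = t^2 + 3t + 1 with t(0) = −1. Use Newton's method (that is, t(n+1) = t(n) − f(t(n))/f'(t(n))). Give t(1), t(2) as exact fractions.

t(1) = 0, t(2) = −1/3

f'(t) = 2t + 3.
f(−1) = −1, f'(−1) = 1, so t(1) = (−1) − (−1)/1 = 0.
f(0) = 1, f'(0) = 3, so t(2) = 0 − 1/3 = −1/3.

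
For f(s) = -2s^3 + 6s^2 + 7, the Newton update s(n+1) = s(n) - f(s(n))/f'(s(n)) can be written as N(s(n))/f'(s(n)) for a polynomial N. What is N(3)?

f'(s) = -6s^2 + 12s.
N(s) = s·f'(s) - f(s) = s·(-6s^2 + 12s) - (-2s^3 + 6s^2 + 7) = -4s^3 + 6s^2 - 7.
N(3) = -61.

-61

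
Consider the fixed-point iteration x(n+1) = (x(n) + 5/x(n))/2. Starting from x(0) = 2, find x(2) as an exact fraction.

x(1) = (2 + 5/2)/2 = 9/4.
x(2) = (9/4 + 5/(9/4))/2 = 161/72.

161/72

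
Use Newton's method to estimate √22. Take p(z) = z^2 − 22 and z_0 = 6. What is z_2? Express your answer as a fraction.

p'(z) = 2z.
p(6) = 14, p'(6) = 12, so z_1 = 6 − 14/12 = 29/6.
p(29/6) = 49/36, p'(29/6) = 29/3, so z_2 = (29/6) − (49/36)/(29/3) = 1633/348.

1633/348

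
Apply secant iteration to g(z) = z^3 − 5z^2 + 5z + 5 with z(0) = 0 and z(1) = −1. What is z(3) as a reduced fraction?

−160/281

g(0) = 5, g(−1) = −6. z(2) = (−1) − (−6)·((−1) − 0)/((−6) − 5) = −5/11.
g(−1) = −6, g(−5/11) = 2130/1331. z(3) = (−5/11) − (2130/1331)·((−5/11) − (−1))/((2130/1331) − (−6)) = −160/281.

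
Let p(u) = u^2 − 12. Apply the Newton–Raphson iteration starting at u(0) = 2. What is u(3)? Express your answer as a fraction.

p'(u) = 2u.
p(2) = −8, p'(2) = 4, so u(1) = 2 − (−8)/4 = 4.
p(4) = 4, p'(4) = 8, so u(2) = 4 − 4/8 = 7/2.
p(7/2) = 1/4, p'(7/2) = 7, so u(3) = (7/2) − (1/4)/7 = 97/28.

97/28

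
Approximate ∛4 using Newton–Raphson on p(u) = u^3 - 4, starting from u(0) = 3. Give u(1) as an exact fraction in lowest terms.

p'(u) = 3u^2.
p(3) = 23, p'(3) = 27, so u(1) = 3 - 23/27 = 58/27.

58/27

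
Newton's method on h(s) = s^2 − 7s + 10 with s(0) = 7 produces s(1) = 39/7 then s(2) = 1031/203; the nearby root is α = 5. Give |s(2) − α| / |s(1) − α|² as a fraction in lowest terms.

7/29

s(1) − α = 39/7 − 5 = 4/7, so |s(1) − α| = 4/7.
s(2) − α = 1031/203 − 5 = 16/203, so |s(2) − α| = 16/203.
|s(1) − α|² = 16/49.
Ratio = (16/203) / (16/49) = 7/29.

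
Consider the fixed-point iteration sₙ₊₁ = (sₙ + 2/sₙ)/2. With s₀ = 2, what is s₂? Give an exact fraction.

s₁ = (2 + 2/2)/2 = 3/2.
s₂ = (3/2 + 2/(3/2))/2 = 17/12.

17/12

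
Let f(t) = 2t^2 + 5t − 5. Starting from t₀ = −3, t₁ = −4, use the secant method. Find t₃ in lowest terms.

−277/85

f(−3) = −2, f(−4) = 7. t₂ = (−4) − 7·((−4) − (−3))/(7 − (−2)) = −29/9.
f(−4) = 7, f(−29/9) = −28/81. t₃ = (−29/9) − (−28/81)·((−29/9) − (−4))/((−28/81) − 7) = −277/85.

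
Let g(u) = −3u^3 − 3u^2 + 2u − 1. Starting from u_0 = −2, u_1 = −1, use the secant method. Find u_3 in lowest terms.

g(−2) = 7, g(−1) = −3. u_2 = (−1) − (−3)·((−1) − (−2))/((−3) − 7) = −13/10.
g(−1) = −3, g(−13/10) = −2079/1000. u_3 = (−13/10) − (−2079/1000)·((−13/10) − (−1))/((−2079/1000) − (−3)) = −607/307.

−607/307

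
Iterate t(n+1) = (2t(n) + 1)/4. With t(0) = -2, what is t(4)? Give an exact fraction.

t(1) = (2·(-2) + 1)/4 = -3/4.
t(2) = (2·(-3/4) + 1)/4 = -1/8.
t(3) = (2·(-1/8) + 1)/4 = 3/16.
t(4) = (2·(3/16) + 1)/4 = 11/32.

11/32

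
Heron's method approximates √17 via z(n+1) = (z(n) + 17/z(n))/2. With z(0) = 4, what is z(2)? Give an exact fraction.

z(1) = (4 + 17/4)/2 = 33/8.
z(2) = (33/8 + 17/(33/8))/2 = 2177/528.

2177/528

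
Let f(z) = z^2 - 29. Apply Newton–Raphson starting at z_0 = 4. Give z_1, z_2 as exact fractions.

z_1 = 45/8, z_2 = 3881/720

f'(z) = 2z.
f(4) = -13, f'(4) = 8, so z_1 = 4 - (-13)/8 = 45/8.
f(45/8) = 169/64, f'(45/8) = 45/4, so z_2 = (45/8) - (169/64)/(45/4) = 3881/720.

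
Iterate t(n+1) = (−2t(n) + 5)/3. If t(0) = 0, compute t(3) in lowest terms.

t(1) = (−2·0 + 5)/3 = 5/3.
t(2) = (−2·(5/3) + 5)/3 = 5/9.
t(3) = (−2·(5/9) + 5)/3 = 35/27.

35/27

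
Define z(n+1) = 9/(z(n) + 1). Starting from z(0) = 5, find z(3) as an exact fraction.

45/23

z(1) = 9/(5 + 1) = 3/2.
z(2) = 9/(3/2 + 1) = 18/5.
z(3) = 9/(18/5 + 1) = 45/23.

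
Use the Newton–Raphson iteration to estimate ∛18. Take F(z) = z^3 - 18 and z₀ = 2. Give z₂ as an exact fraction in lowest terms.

6857/2601

F'(z) = 3z^2.
F(2) = -10, F'(2) = 12, so z₁ = 2 - (-10)/12 = 17/6.
F(17/6) = 1025/216, F'(17/6) = 289/12, so z₂ = (17/6) - (1025/216)/(289/12) = 6857/2601.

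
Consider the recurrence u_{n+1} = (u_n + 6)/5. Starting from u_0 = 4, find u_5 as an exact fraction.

u_1 = (4 + 6)/5 = 2.
u_2 = (2 + 6)/5 = 8/5.
u_3 = ((8/5) + 6)/5 = 38/25.
u_4 = ((38/25) + 6)/5 = 188/125.
u_5 = ((188/125) + 6)/5 = 938/625.

938/625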